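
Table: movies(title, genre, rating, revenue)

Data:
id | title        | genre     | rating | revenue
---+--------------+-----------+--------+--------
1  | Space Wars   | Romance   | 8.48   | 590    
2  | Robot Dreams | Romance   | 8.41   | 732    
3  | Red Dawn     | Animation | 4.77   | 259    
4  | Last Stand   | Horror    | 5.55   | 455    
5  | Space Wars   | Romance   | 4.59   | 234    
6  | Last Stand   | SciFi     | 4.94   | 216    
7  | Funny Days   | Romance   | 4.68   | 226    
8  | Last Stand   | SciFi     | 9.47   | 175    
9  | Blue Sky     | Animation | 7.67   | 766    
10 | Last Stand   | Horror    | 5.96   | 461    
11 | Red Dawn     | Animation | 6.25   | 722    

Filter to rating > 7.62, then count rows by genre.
SELECT genre, COUNT(*)
FROM movies
WHERE rating > 7.62
GROUP BY genre

Note: WHERE filters rows before grouping.

Result:
  Animation: 1
  Romance: 2
  SciFi: 1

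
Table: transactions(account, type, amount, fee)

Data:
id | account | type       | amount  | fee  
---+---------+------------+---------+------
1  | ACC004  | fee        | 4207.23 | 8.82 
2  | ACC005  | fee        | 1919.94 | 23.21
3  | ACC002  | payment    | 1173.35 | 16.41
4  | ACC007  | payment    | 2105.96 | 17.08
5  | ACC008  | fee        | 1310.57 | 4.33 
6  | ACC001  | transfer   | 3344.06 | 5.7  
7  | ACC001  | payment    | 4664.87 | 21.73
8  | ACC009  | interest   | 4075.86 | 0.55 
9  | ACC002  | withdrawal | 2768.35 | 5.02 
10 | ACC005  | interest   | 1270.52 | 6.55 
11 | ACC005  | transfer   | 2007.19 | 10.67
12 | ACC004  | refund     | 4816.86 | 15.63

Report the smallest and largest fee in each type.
SELECT type, MIN(fee), MAX(fee)
FROM transactions
GROUP BY type

Result:
  fee: min=4.33, max=23.21
  interest: min=0.55, max=6.55
  payment: min=16.41, max=21.73
  refund: min=15.63, max=15.63
  transfer: min=5.70, max=10.67
  withdrawal: min=5.02, max=5.02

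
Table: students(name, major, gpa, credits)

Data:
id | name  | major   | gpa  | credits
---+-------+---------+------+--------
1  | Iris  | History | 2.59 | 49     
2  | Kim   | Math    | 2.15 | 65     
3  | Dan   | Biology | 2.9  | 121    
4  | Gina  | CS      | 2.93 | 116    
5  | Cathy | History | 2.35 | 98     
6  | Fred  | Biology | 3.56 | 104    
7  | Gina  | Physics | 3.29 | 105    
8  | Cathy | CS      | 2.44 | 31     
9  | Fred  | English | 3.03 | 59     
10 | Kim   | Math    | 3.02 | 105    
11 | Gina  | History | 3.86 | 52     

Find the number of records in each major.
SELECT major, COUNT(*) as count
FROM students
GROUP BY major

Result:
  Biology: 2
  CS: 2
  English: 1
  History: 3
  Math: 2
  Physics: 1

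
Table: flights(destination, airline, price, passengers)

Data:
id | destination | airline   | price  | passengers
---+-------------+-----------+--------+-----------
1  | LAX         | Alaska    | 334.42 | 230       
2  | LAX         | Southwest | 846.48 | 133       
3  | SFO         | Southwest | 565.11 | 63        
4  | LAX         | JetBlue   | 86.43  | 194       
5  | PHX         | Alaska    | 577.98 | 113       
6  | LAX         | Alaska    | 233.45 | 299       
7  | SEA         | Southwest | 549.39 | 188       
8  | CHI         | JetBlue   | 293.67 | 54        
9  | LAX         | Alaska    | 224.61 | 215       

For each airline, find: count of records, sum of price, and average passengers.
SELECT airline,
       COUNT(*) as cnt,
       SUM(price) as total_price,
       AVG(passengers) as avg_passengers
FROM flights
GROUP BY airline

Result:
  Alaska: 4 records, 1370.46 total price, 214.25 avg passengers
  JetBlue: 2 records, 380.10 total price, 124.00 avg passengers
  Southwest: 3 records, 1960.98 total price, 128.00 avg passengers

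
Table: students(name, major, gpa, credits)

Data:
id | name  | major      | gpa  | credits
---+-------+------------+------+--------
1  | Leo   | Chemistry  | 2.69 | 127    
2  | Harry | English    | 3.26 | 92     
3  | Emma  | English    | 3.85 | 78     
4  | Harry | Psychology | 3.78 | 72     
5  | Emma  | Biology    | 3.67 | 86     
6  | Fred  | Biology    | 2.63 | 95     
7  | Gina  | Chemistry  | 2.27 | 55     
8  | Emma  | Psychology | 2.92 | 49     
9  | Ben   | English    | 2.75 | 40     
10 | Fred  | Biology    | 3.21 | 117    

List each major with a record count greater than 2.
SELECT major, COUNT(*) as cnt
FROM students
GROUP BY major
HAVING COUNT(*) > 2

Result:
  Biology: 3
  English: 3

Note: HAVING filters groups after aggregation, WHERE filters rows before.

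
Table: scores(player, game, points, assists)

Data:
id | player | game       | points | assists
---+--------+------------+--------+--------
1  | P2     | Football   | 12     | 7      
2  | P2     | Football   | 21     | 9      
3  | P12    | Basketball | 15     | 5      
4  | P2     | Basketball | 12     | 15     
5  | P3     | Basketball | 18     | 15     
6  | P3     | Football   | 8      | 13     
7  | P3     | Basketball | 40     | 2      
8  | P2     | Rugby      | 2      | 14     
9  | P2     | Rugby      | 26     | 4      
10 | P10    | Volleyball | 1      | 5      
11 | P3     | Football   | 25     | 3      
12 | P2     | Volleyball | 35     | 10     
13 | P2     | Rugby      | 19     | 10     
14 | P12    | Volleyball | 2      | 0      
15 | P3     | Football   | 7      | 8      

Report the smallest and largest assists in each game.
SELECT game, MIN(assists), MAX(assists)
FROM scores
GROUP BY game

Result:
  Basketball: min=2, max=15
  Football: min=3, max=13
  Rugby: min=4, max=14
  Volleyball: min=0, max=10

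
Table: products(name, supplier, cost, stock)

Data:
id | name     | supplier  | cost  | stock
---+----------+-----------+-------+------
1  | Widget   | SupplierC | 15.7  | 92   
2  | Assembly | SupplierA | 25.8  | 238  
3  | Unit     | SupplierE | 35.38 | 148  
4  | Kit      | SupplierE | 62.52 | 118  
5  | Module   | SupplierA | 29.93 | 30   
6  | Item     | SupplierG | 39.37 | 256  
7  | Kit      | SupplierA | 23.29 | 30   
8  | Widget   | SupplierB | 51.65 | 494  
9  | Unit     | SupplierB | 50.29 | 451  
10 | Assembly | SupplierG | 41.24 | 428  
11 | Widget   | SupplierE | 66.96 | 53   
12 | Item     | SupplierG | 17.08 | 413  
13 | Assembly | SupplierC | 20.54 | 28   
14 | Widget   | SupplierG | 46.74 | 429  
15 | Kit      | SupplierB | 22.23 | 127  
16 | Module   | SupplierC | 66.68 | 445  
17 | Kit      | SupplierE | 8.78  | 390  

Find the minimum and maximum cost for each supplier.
SELECT supplier, MIN(cost), MAX(cost)
FROM products
GROUP BY supplier

Result:
  SupplierA: min=23.29, max=29.93
  SupplierB: min=22.23, max=51.65
  SupplierC: min=15.70, max=66.68
  SupplierE: min=8.78, max=66.96
  SupplierG: min=17.08, max=46.74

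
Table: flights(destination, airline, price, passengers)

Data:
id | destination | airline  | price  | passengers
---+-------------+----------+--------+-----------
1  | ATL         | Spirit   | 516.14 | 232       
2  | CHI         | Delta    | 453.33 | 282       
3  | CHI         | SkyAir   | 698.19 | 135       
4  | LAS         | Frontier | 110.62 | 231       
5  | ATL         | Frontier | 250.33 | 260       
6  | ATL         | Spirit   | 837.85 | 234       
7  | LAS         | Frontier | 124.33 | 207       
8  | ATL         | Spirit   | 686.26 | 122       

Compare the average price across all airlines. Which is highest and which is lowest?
SELECT airline, AVG(price)
FROM flights
GROUP BY airline
ORDER BY AVG(price)

All groups:
  Frontier: 161.76
  Delta: 453.33
  Spirit: 680.08
  SkyAir: 698.19

Highest: SkyAir (698.19)
Lowest: Frontier (161.76)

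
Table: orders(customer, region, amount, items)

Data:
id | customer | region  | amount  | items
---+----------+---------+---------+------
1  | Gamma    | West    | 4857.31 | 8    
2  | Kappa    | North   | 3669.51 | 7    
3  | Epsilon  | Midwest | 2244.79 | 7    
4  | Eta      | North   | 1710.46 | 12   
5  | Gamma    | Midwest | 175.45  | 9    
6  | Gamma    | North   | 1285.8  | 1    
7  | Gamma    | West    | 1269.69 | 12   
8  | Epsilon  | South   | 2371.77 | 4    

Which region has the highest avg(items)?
SELECT region, AVG(items) as val
FROM orders
GROUP BY region
ORDER BY val DESC
LIMIT 1

Result: West with avg(items) = 10.00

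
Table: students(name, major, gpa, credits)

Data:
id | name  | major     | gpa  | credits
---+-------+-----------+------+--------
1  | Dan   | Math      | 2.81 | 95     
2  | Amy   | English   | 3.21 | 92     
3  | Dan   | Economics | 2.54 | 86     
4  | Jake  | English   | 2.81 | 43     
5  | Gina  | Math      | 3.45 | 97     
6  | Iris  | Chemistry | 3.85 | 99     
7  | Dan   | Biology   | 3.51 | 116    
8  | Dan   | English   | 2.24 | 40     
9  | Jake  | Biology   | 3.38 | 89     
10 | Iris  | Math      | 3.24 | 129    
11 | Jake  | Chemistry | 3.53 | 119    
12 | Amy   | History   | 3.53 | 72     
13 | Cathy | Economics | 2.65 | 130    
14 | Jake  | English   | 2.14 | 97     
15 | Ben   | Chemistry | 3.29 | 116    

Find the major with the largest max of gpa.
SELECT major, MAX(gpa) as val
FROM students
GROUP BY major
ORDER BY val DESC
LIMIT 1

Result: Chemistry with max(gpa) = 3.85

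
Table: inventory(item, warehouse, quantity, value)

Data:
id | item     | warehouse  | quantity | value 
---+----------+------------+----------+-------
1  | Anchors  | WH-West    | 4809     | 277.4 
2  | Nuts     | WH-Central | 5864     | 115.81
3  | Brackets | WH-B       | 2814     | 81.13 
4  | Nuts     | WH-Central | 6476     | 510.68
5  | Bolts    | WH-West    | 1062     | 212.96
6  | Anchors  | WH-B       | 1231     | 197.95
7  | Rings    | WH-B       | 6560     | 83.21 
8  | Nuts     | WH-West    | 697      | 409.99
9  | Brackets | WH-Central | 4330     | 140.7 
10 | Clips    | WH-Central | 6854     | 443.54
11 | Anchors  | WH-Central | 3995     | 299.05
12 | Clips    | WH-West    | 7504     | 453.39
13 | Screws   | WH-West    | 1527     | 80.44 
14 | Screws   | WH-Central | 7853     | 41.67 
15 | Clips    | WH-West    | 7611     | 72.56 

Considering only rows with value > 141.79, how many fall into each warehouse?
SELECT warehouse, COUNT(*)
FROM inventory
WHERE value > 141.79
GROUP BY warehouse

Note: WHERE filters rows before grouping.

Result:
  WH-B: 1
  WH-Central: 3
  WH-West: 4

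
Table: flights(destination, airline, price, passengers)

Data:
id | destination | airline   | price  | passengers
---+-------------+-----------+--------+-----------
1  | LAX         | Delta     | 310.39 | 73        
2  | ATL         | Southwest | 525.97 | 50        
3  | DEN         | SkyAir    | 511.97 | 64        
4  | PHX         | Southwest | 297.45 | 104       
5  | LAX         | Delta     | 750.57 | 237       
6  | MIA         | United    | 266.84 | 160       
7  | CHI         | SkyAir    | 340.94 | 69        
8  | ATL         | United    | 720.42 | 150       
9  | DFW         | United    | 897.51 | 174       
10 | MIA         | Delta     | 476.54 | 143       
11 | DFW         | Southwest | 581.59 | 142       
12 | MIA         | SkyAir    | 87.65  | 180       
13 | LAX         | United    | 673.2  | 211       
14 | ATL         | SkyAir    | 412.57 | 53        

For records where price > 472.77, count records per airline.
SELECT airline, COUNT(*)
FROM flights
WHERE price > 472.77
GROUP BY airline

Note: WHERE filters rows before grouping.

Result:
  Delta: 2
  SkyAir: 1
  Southwest: 2
  United: 3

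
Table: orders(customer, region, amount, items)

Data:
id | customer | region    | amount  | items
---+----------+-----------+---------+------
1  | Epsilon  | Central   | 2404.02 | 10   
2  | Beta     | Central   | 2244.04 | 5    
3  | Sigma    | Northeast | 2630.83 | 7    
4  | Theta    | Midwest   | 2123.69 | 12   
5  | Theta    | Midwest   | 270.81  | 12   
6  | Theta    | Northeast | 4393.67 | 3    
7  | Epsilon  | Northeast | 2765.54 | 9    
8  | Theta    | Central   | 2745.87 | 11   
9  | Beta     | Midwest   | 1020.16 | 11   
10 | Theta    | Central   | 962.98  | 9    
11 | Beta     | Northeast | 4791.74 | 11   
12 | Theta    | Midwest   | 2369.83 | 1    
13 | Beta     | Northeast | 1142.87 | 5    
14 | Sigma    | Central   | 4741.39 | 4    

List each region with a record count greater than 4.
SELECT region, COUNT(*) as cnt
FROM orders
GROUP BY region
HAVING COUNT(*) > 4

Result:
  Central: 5
  Northeast: 5

Note: HAVING filters groups after aggregation, WHERE filters rows before.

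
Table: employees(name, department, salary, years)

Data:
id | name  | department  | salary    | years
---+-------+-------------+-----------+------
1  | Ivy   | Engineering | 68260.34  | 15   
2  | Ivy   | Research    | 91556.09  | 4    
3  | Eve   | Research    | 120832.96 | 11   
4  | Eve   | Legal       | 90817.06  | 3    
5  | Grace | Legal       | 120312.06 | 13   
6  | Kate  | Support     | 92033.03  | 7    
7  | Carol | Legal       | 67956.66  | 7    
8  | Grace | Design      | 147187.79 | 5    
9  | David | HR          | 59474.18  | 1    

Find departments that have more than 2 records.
SELECT department, COUNT(*) as cnt
FROM employees
GROUP BY department
HAVING COUNT(*) > 2

Result:
  Legal: 3

Note: HAVING filters groups after aggregation, WHERE filters rows before.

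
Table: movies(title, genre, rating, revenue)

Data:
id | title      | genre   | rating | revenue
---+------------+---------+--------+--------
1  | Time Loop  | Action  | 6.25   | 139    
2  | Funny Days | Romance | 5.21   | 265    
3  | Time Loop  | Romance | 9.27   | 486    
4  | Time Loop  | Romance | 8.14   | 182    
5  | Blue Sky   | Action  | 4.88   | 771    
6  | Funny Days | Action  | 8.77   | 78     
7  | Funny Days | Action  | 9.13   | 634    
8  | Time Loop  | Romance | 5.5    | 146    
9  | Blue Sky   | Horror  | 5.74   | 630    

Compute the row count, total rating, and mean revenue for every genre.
SELECT genre,
       COUNT(*) as cnt,
       SUM(rating) as total_rating,
       AVG(revenue) as avg_revenue
FROM movies
GROUP BY genre

Result:
  Action: 4 records, 29.03 total rating, 405.50 avg revenue
  Horror: 1 records, 5.74 total rating, 630.00 avg revenue
  Romance: 4 records, 28.12 total rating, 269.75 avg revenue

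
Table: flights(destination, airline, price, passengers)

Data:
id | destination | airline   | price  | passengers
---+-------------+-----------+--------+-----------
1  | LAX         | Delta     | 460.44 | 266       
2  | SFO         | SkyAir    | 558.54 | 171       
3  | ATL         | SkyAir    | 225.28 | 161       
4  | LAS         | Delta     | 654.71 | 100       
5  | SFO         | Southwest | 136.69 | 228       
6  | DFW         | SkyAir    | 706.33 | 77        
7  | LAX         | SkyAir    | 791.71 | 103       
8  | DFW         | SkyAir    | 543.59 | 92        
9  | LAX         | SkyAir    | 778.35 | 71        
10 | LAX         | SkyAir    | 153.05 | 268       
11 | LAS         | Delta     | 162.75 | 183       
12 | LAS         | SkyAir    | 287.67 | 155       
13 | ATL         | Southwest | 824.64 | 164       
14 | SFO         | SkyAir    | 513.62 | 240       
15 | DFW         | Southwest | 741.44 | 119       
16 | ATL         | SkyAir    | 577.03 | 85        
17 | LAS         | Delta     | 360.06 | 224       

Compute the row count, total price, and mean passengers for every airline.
SELECT airline,
       COUNT(*) as cnt,
       SUM(price) as total_price,
       AVG(passengers) as avg_passengers
FROM flights
GROUP BY airline

Result:
  Delta: 4 records, 1637.96 total price, 193.25 avg passengers
  SkyAir: 10 records, 5135.17 total price, 142.30 avg passengers
  Southwest: 3 records, 1702.77 total price, 170.33 avg passengers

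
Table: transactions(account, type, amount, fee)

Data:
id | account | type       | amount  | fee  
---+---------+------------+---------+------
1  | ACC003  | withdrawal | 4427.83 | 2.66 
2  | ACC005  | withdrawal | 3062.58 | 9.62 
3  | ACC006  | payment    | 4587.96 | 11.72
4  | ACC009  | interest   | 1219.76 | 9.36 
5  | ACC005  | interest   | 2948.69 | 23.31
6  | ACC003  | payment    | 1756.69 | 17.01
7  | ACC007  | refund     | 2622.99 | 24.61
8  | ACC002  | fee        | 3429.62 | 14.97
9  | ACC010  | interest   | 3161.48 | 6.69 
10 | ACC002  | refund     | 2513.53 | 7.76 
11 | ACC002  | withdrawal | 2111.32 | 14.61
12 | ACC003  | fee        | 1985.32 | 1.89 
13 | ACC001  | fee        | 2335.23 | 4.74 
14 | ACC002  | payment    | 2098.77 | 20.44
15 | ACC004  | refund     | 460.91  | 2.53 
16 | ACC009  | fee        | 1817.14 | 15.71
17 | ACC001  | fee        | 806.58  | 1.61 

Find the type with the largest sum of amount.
SELECT type, SUM(amount) as val
FROM transactions
GROUP BY type
ORDER BY val DESC
LIMIT 1

Result: fee with sum(amount) = 10373.89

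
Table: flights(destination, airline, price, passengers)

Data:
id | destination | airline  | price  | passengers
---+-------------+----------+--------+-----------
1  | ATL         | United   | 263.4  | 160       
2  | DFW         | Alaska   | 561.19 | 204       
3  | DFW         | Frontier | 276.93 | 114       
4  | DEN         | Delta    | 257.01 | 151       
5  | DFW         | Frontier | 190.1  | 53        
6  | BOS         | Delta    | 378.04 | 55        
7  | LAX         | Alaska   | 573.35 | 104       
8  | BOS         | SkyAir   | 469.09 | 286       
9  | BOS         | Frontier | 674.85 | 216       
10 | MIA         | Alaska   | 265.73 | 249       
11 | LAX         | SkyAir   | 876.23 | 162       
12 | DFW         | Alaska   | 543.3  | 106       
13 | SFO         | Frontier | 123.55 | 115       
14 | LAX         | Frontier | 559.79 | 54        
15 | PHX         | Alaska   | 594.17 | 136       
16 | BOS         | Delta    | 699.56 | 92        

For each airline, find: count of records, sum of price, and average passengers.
SELECT airline,
       COUNT(*) as cnt,
       SUM(price) as total_price,
       AVG(passengers) as avg_passengers
FROM flights
GROUP BY airline

Result:
  Alaska: 5 records, 2537.74 total price, 159.80 avg passengers
  Delta: 3 records, 1334.61 total price, 99.33 avg passengers
  Frontier: 5 records, 1825.22 total price, 110.40 avg passengers
  SkyAir: 2 records, 1345.32 total price, 224.00 avg passengers
  United: 1 records, 263.40 total price, 160.00 avg passengers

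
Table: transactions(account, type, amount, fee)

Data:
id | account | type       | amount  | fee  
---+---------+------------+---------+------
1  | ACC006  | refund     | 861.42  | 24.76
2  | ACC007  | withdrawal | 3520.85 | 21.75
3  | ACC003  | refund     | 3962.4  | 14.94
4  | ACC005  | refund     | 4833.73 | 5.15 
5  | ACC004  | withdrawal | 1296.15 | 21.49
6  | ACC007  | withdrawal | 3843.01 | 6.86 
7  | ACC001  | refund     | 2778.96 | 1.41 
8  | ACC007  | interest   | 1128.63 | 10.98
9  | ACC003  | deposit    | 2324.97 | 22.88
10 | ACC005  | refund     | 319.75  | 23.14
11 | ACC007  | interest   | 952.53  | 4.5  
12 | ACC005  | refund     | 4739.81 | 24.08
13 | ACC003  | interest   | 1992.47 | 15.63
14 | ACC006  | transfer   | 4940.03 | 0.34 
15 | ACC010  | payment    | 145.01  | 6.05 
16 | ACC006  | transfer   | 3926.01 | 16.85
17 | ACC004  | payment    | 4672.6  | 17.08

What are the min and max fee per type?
SELECT type, MIN(fee), MAX(fee)
FROM transactions
GROUP BY type

Result:
  deposit: min=22.88, max=22.88
  interest: min=4.50, max=15.63
  payment: min=6.05, max=17.08
  refund: min=1.41, max=24.76
  transfer: min=0.34, max=16.85
  withdrawal: min=6.86, max=21.75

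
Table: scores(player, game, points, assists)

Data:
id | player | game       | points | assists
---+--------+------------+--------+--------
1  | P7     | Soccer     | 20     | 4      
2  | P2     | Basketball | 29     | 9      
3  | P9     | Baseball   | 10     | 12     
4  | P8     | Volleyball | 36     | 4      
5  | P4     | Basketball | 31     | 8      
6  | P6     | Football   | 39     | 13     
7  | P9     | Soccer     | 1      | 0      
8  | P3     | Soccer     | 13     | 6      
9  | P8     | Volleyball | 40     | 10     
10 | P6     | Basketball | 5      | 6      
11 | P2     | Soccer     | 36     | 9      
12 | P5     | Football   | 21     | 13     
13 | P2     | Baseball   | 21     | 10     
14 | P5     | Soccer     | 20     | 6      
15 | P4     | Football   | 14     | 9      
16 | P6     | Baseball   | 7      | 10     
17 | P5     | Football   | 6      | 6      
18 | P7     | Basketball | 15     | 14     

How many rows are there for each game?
SELECT game, COUNT(*) as count
FROM scores
GROUP BY game

Result:
  Baseball: 3
  Basketball: 4
  Football: 4
  Soccer: 5
  Volleyball: 2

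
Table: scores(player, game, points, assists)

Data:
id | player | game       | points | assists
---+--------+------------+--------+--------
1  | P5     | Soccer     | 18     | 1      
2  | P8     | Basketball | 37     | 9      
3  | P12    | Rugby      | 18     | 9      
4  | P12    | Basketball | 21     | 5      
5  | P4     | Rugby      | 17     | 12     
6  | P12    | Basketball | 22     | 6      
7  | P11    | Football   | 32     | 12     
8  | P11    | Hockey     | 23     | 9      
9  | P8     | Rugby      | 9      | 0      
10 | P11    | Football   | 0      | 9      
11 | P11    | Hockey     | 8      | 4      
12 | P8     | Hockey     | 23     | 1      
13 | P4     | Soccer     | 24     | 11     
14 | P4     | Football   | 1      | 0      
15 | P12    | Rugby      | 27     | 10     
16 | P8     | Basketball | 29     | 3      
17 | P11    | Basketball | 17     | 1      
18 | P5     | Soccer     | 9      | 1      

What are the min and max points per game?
SELECT game, MIN(points), MAX(points)
FROM scores
GROUP BY game

Result:
  Basketball: min=17, max=37
  Football: min=0, max=32
  Hockey: min=8, max=23
  Rugby: min=9, max=27
  Soccer: min=9, max=24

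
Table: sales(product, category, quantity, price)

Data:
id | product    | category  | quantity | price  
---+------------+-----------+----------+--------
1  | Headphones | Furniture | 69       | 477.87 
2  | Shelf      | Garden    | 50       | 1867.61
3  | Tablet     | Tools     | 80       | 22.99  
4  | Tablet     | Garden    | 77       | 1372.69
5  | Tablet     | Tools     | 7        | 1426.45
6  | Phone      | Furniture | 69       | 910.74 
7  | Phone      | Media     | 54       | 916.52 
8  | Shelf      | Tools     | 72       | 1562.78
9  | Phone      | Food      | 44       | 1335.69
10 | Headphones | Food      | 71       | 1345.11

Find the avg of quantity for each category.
SELECT category, AVG(quantity) as result
FROM sales
GROUP BY category

Result:
  Food: 57.50
  Furniture: 69.00
  Garden: 63.50
  Media: 54.00
  Tools: 53.00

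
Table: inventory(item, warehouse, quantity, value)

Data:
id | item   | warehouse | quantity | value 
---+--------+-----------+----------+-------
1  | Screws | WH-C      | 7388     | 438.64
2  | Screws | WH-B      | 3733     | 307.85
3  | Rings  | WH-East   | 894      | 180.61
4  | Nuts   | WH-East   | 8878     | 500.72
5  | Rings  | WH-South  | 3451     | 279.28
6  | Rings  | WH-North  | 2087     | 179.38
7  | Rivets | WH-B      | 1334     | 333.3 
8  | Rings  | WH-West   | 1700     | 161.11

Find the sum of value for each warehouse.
SELECT warehouse, SUM(value) as result
FROM inventory
GROUP BY warehouse

Result:
  WH-B: 641.15
  WH-C: 438.64
  WH-East: 681.33
  WH-North: 179.38
  WH-South: 279.28
  WH-West: 161.11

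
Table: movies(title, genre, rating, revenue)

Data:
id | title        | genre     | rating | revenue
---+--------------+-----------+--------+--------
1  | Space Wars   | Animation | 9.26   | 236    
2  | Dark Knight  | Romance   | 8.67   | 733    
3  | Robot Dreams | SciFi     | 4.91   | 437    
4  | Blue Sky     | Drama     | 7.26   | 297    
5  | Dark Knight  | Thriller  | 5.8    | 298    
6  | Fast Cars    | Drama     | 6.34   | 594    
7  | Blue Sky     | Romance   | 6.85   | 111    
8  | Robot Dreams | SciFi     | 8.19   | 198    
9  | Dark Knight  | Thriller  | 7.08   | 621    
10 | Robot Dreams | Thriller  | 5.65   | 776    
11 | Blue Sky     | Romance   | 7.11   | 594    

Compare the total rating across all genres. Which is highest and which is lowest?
SELECT genre, SUM(rating)
FROM movies
GROUP BY genre
ORDER BY SUM(rating)

All groups:
  Animation: 9.26
  SciFi: 13.10
  Drama: 13.60
  Thriller: 18.53
  Romance: 22.63

Highest: Romance (22.63)
Lowest: Animation (9.26)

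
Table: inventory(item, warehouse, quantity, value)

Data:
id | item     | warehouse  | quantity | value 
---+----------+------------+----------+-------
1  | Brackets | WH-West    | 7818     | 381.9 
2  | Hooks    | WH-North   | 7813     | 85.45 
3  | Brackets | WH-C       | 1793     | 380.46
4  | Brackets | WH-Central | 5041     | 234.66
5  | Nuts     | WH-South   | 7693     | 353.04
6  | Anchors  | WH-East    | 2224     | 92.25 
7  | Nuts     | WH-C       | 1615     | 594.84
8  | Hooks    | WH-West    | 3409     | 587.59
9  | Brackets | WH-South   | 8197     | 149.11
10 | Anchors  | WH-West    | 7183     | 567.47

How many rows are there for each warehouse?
SELECT warehouse, COUNT(*) as count
FROM inventory
GROUP BY warehouse

Result:
  WH-C: 2
  WH-Central: 1
  WH-East: 1
  WH-North: 1
  WH-South: 2
  WH-West: 3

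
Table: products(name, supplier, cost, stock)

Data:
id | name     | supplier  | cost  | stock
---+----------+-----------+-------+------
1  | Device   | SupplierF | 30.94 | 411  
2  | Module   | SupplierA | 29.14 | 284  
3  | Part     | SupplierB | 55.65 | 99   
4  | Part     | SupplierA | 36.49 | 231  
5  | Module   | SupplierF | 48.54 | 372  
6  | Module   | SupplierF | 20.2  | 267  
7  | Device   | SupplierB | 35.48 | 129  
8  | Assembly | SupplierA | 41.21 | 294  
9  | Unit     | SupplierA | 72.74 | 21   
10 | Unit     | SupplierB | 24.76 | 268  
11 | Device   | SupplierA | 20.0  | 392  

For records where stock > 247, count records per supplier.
SELECT supplier, COUNT(*)
FROM products
WHERE stock > 247
GROUP BY supplier

Note: WHERE filters rows before grouping.

Result:
  SupplierA: 3
  SupplierB: 1
  SupplierF: 3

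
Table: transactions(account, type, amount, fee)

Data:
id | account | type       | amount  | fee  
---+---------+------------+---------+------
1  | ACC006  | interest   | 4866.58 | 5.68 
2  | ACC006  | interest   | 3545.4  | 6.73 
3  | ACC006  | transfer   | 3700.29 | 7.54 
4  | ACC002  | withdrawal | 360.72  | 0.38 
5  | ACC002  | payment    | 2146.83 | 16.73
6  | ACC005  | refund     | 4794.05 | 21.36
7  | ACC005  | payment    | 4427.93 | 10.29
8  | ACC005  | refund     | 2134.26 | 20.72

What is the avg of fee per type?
SELECT type, AVG(fee) as result
FROM transactions
GROUP BY type

Result:
  interest: 6.21
  payment: 13.51
  refund: 21.04
  transfer: 7.54
  withdrawal: 0.38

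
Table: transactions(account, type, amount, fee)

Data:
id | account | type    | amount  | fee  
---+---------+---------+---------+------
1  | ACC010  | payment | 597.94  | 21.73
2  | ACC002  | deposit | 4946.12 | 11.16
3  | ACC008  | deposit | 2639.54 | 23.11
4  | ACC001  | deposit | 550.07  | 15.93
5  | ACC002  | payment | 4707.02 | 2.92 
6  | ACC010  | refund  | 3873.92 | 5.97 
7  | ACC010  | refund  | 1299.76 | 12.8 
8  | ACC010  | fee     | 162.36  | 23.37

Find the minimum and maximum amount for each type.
SELECT type, MIN(amount), MAX(amount)
FROM transactions
GROUP BY type

Result:
  deposit: min=550.07, max=4946.12
  fee: min=162.36, max=162.36
  payment: min=597.94, max=4707.02
  refund: min=1299.76, max=3873.92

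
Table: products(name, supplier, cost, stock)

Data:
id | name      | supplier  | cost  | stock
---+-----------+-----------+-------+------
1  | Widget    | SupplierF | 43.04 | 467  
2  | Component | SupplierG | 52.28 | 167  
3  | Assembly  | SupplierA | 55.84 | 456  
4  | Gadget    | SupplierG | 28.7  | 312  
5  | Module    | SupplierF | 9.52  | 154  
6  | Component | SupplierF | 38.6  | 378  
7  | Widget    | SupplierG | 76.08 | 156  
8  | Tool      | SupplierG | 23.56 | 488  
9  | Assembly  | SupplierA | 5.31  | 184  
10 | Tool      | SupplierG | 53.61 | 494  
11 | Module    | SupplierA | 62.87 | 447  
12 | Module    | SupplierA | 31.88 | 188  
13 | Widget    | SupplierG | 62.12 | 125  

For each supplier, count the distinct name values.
SELECT supplier, COUNT(DISTINCT name)
FROM products
GROUP BY supplier

Result:
  SupplierA: 2 distinct
  SupplierF: 3 distinct
  SupplierG: 4 distinct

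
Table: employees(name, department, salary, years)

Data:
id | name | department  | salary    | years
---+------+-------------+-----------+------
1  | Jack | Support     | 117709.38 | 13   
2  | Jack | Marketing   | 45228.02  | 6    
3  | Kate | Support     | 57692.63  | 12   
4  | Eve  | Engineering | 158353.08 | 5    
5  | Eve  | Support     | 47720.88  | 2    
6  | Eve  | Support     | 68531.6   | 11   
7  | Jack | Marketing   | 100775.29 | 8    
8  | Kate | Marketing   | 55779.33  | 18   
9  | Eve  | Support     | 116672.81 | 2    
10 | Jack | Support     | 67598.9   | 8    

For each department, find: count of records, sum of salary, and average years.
SELECT department,
       COUNT(*) as cnt,
       SUM(salary) as total_salary,
       AVG(years) as avg_years
FROM employees
GROUP BY department

Result:
  Engineering: 1 records, 158353.08 total salary, 5.00 avg years
  Marketing: 3 records, 201782.64 total salary, 10.67 avg years
  Support: 6 records, 475926.20 total salary, 8.00 avg years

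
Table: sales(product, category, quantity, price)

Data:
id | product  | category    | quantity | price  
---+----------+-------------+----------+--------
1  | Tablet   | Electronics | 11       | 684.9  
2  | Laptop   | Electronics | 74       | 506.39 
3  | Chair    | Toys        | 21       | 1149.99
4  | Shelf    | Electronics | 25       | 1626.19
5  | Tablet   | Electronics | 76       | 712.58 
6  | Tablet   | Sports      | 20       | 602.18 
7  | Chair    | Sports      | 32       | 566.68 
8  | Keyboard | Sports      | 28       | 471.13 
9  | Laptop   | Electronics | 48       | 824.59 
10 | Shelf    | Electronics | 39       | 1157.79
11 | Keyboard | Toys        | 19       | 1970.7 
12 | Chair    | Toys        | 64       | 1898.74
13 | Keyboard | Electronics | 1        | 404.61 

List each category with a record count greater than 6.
SELECT category, COUNT(*) as cnt
FROM sales
GROUP BY category
HAVING COUNT(*) > 6

Result:
  Electronics: 7

Note: HAVING filters groups after aggregation, WHERE filters rows before.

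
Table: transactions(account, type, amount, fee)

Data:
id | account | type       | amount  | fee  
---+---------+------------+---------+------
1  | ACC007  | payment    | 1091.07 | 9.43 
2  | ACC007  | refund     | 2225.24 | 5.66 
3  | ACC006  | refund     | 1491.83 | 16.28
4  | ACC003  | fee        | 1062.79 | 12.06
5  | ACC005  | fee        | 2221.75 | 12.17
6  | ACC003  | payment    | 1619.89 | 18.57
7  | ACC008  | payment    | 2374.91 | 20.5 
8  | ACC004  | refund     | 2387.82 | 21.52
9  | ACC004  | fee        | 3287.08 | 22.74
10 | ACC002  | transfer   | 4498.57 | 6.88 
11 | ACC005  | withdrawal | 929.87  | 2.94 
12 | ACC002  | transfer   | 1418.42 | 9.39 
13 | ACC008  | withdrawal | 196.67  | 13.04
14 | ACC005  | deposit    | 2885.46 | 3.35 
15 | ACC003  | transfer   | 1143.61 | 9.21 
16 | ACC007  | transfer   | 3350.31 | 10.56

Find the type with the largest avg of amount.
SELECT type, AVG(amount) as val
FROM transactions
GROUP BY type
ORDER BY val DESC
LIMIT 1

Result: deposit with avg(amount) = 2885.46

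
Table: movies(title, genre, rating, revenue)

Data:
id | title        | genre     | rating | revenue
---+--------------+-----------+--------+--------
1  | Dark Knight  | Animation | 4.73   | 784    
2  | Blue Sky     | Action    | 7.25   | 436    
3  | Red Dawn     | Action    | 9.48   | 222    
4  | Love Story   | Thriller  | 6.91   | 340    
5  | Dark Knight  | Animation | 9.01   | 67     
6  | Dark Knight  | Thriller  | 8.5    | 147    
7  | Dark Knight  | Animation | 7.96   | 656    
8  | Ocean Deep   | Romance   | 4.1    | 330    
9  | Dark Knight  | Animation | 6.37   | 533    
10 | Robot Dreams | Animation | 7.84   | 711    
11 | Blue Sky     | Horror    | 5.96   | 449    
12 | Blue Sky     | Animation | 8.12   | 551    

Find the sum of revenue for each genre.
SELECT genre, SUM(revenue) as result
FROM movies
GROUP BY genre

Result:
  Action: 658
  Animation: 3302
  Horror: 449
  Romance: 330
  Thriller: 487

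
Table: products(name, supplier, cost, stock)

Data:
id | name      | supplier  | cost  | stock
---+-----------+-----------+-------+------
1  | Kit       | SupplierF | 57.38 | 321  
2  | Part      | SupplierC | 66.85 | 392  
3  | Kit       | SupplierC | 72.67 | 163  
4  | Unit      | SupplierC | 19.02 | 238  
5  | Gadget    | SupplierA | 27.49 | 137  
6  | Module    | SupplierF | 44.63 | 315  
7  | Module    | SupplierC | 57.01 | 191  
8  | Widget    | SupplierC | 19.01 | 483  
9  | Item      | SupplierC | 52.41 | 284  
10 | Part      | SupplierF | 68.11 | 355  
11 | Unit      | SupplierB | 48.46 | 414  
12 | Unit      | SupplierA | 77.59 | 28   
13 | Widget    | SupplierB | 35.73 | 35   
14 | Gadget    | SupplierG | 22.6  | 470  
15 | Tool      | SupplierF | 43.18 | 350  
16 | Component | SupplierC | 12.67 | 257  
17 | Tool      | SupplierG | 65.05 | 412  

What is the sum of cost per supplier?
SELECT supplier, SUM(cost) as result
FROM products
GROUP BY supplier

Result:
  SupplierA: 105.08
  SupplierB: 84.19
  SupplierC: 299.64
  SupplierF: 213.30
  SupplierG: 87.65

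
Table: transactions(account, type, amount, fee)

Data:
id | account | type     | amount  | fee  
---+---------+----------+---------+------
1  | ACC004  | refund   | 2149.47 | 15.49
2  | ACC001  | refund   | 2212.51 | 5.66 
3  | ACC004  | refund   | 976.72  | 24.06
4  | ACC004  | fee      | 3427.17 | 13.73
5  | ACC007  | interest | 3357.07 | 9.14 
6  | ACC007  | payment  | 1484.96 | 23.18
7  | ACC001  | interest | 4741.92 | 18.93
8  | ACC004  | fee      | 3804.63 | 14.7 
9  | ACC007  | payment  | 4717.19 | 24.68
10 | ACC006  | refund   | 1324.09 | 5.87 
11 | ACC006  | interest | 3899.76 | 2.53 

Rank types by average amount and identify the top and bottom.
SELECT type, AVG(amount)
FROM transactions
GROUP BY type
ORDER BY AVG(amount)

All groups:
  refund: 1665.70
  payment: 3101.08
  fee: 3615.90
  interest: 3999.58

Highest: interest (3999.58)
Lowest: refund (1665.70)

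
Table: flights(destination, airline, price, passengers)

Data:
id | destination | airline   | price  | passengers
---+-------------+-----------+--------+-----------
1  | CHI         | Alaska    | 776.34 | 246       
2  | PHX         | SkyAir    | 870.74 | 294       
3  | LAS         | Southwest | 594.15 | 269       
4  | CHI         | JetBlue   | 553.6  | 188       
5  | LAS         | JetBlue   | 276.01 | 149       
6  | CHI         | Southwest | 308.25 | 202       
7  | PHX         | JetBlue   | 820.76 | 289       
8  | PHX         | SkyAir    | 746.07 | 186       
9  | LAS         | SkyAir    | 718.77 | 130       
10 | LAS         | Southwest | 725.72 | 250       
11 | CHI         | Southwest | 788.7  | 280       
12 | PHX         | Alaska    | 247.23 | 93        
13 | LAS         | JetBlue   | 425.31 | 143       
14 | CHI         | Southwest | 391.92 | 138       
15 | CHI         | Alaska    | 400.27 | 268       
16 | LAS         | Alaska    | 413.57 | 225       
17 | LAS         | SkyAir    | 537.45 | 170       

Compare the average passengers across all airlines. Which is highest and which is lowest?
SELECT airline, AVG(passengers)
FROM flights
GROUP BY airline
ORDER BY AVG(passengers)

All groups:
  JetBlue: 192.25
  SkyAir: 195.00
  Alaska: 208.00
  Southwest: 227.80

Highest: Southwest (227.80)
Lowest: JetBlue (192.25)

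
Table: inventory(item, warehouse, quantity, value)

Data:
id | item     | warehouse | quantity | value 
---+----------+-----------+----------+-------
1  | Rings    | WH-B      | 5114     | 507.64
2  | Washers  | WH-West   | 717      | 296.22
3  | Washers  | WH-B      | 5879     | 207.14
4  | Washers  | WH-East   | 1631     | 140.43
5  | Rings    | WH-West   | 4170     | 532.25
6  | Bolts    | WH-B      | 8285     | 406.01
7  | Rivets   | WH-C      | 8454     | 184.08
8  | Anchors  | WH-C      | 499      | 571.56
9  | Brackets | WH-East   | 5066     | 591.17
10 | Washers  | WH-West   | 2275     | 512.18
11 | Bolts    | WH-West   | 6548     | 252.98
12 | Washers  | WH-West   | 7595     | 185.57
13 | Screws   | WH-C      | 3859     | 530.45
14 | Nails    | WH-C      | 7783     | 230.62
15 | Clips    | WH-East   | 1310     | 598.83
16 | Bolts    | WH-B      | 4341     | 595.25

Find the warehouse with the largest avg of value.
SELECT warehouse, AVG(value) as val
FROM inventory
GROUP BY warehouse
ORDER BY val DESC
LIMIT 1

Result: WH-East with avg(value) = 443.48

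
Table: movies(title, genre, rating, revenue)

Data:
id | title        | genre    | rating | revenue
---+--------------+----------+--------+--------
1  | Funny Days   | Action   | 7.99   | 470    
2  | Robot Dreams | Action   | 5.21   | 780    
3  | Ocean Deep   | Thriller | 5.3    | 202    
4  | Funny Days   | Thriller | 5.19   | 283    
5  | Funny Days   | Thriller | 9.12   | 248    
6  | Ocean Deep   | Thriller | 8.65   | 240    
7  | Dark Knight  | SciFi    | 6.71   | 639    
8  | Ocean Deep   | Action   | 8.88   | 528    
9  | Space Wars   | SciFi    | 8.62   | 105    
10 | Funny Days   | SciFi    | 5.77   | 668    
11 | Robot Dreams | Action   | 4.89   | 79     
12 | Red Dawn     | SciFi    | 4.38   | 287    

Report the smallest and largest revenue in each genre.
SELECT genre, MIN(revenue), MAX(revenue)
FROM movies
GROUP BY genre

Result:
  Action: min=79, max=780
  SciFi: min=105, max=668
  Thriller: min=202, max=283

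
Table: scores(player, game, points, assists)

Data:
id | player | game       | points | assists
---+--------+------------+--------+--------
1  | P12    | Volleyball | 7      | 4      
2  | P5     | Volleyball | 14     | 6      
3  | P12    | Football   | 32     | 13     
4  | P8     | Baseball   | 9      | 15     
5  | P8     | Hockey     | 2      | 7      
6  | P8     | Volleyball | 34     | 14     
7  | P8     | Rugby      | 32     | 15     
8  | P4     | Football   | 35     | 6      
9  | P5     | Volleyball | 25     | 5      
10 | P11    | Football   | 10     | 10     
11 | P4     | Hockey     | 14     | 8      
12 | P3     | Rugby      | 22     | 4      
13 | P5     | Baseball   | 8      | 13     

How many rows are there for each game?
SELECT game, COUNT(*) as count
FROM scores
GROUP BY game

Result:
  Baseball: 2
  Football: 3
  Hockey: 2
  Rugby: 2
  Volleyball: 4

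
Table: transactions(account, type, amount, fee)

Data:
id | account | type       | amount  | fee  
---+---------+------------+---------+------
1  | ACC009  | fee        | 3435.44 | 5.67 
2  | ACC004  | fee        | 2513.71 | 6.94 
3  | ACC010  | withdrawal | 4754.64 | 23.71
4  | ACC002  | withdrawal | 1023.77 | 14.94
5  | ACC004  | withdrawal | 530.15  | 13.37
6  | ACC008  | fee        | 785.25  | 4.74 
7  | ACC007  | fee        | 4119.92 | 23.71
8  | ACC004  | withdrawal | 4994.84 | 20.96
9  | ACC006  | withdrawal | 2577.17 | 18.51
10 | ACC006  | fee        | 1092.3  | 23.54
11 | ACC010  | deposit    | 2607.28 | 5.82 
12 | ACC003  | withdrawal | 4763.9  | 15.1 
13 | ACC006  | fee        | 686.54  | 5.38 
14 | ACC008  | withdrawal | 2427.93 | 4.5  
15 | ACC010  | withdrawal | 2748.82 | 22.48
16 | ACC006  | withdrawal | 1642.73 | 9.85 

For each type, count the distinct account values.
SELECT type, COUNT(DISTINCT account)
FROM transactions
GROUP BY type

Result:
  deposit: 1 distinct
  fee: 5 distinct
  withdrawal: 6 distinct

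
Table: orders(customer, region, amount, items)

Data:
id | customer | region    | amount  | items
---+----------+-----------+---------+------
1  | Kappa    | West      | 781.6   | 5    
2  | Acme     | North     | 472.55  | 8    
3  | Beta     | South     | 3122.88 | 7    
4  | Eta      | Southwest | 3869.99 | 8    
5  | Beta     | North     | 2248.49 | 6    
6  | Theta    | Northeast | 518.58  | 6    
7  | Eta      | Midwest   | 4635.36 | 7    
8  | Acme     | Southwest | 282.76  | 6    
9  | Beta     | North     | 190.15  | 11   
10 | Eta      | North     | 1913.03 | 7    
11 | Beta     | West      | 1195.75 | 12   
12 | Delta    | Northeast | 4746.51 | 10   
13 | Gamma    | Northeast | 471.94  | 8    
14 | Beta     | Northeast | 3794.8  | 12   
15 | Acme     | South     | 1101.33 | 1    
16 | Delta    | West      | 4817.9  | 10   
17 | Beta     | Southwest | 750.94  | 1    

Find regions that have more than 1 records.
SELECT region, COUNT(*) as cnt
FROM orders
GROUP BY region
HAVING COUNT(*) > 1

Result:
  North: 4
  Northeast: 4
  South: 2
  Southwest: 3
  West: 3

Note: HAVING filters groups after aggregation, WHERE filters rows before.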